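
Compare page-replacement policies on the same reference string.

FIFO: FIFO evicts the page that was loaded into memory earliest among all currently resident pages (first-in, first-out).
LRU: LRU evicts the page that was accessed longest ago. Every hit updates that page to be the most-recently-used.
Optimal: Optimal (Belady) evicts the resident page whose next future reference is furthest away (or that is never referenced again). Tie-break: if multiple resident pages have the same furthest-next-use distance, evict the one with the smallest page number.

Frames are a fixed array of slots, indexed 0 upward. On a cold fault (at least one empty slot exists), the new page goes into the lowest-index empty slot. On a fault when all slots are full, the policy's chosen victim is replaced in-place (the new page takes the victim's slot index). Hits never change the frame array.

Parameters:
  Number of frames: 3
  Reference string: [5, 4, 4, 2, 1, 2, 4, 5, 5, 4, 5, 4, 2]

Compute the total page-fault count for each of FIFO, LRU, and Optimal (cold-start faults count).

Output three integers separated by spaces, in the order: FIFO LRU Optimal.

Answer: 7 5 5

Derivation:
--- FIFO ---
  step 0: ref 5 -> FAULT, frames=[5,-,-] (faults so far: 1)
  step 1: ref 4 -> FAULT, frames=[5,4,-] (faults so far: 2)
  step 2: ref 4 -> HIT, frames=[5,4,-] (faults so far: 2)
  step 3: ref 2 -> FAULT, frames=[5,4,2] (faults so far: 3)
  step 4: ref 1 -> FAULT, evict 5, frames=[1,4,2] (faults so far: 4)
  step 5: ref 2 -> HIT, frames=[1,4,2] (faults so far: 4)
  step 6: ref 4 -> HIT, frames=[1,4,2] (faults so far: 4)
  step 7: ref 5 -> FAULT, evict 4, frames=[1,5,2] (faults so far: 5)
  step 8: ref 5 -> HIT, frames=[1,5,2] (faults so far: 5)
  step 9: ref 4 -> FAULT, evict 2, frames=[1,5,4] (faults so far: 6)
  step 10: ref 5 -> HIT, frames=[1,5,4] (faults so far: 6)
  step 11: ref 4 -> HIT, frames=[1,5,4] (faults so far: 6)
  step 12: ref 2 -> FAULT, evict 1, frames=[2,5,4] (faults so far: 7)
  FIFO total faults: 7
--- LRU ---
  step 0: ref 5 -> FAULT, frames=[5,-,-] (faults so far: 1)
  step 1: ref 4 -> FAULT, frames=[5,4,-] (faults so far: 2)
  step 2: ref 4 -> HIT, frames=[5,4,-] (faults so far: 2)
  step 3: ref 2 -> FAULT, frames=[5,4,2] (faults so far: 3)
  step 4: ref 1 -> FAULT, evict 5, frames=[1,4,2] (faults so far: 4)
  step 5: ref 2 -> HIT, frames=[1,4,2] (faults so far: 4)
  step 6: ref 4 -> HIT, frames=[1,4,2] (faults so far: 4)
  step 7: ref 5 -> FAULT, evict 1, frames=[5,4,2] (faults so far: 5)
  step 8: ref 5 -> HIT, frames=[5,4,2] (faults so far: 5)
  step 9: ref 4 -> HIT, frames=[5,4,2] (faults so far: 5)
  step 10: ref 5 -> HIT, frames=[5,4,2] (faults so far: 5)
  step 11: ref 4 -> HIT, frames=[5,4,2] (faults so far: 5)
  step 12: ref 2 -> HIT, frames=[5,4,2] (faults so far: 5)
  LRU total faults: 5
--- Optimal ---
  step 0: ref 5 -> FAULT, frames=[5,-,-] (faults so far: 1)
  step 1: ref 4 -> FAULT, frames=[5,4,-] (faults so far: 2)
  step 2: ref 4 -> HIT, frames=[5,4,-] (faults so far: 2)
  step 3: ref 2 -> FAULT, frames=[5,4,2] (faults so far: 3)
  step 4: ref 1 -> FAULT, evict 5, frames=[1,4,2] (faults so far: 4)
  step 5: ref 2 -> HIT, frames=[1,4,2] (faults so far: 4)
  step 6: ref 4 -> HIT, frames=[1,4,2] (faults so far: 4)
  step 7: ref 5 -> FAULT, evict 1, frames=[5,4,2] (faults so far: 5)
  step 8: ref 5 -> HIT, frames=[5,4,2] (faults so far: 5)
  step 9: ref 4 -> HIT, frames=[5,4,2] (faults so far: 5)
  step 10: ref 5 -> HIT, frames=[5,4,2] (faults so far: 5)
  step 11: ref 4 -> HIT, frames=[5,4,2] (faults so far: 5)
  step 12: ref 2 -> HIT, frames=[5,4,2] (faults so far: 5)
  Optimal total faults: 5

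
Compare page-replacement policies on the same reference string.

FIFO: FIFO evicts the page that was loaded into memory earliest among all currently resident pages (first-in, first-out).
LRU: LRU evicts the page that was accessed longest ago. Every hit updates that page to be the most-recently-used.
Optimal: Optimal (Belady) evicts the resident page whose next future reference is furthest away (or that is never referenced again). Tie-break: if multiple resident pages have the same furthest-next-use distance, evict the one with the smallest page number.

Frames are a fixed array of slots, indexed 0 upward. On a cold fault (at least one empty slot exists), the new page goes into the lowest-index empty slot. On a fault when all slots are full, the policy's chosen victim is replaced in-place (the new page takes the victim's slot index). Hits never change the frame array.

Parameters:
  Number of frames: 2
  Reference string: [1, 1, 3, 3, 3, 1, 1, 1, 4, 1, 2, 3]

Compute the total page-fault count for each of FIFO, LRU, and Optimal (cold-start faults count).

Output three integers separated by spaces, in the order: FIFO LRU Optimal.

--- FIFO ---
  step 0: ref 1 -> FAULT, frames=[1,-] (faults so far: 1)
  step 1: ref 1 -> HIT, frames=[1,-] (faults so far: 1)
  step 2: ref 3 -> FAULT, frames=[1,3] (faults so far: 2)
  step 3: ref 3 -> HIT, frames=[1,3] (faults so far: 2)
  step 4: ref 3 -> HIT, frames=[1,3] (faults so far: 2)
  step 5: ref 1 -> HIT, frames=[1,3] (faults so far: 2)
  step 6: ref 1 -> HIT, frames=[1,3] (faults so far: 2)
  step 7: ref 1 -> HIT, frames=[1,3] (faults so far: 2)
  step 8: ref 4 -> FAULT, evict 1, frames=[4,3] (faults so far: 3)
  step 9: ref 1 -> FAULT, evict 3, frames=[4,1] (faults so far: 4)
  step 10: ref 2 -> FAULT, evict 4, frames=[2,1] (faults so far: 5)
  step 11: ref 3 -> FAULT, evict 1, frames=[2,3] (faults so far: 6)
  FIFO total faults: 6
--- LRU ---
  step 0: ref 1 -> FAULT, frames=[1,-] (faults so far: 1)
  step 1: ref 1 -> HIT, frames=[1,-] (faults so far: 1)
  step 2: ref 3 -> FAULT, frames=[1,3] (faults so far: 2)
  step 3: ref 3 -> HIT, frames=[1,3] (faults so far: 2)
  step 4: ref 3 -> HIT, frames=[1,3] (faults so far: 2)
  step 5: ref 1 -> HIT, frames=[1,3] (faults so far: 2)
  step 6: ref 1 -> HIT, frames=[1,3] (faults so far: 2)
  step 7: ref 1 -> HIT, frames=[1,3] (faults so far: 2)
  step 8: ref 4 -> FAULT, evict 3, frames=[1,4] (faults so far: 3)
  step 9: ref 1 -> HIT, frames=[1,4] (faults so far: 3)
  step 10: ref 2 -> FAULT, evict 4, frames=[1,2] (faults so far: 4)
  step 11: ref 3 -> FAULT, evict 1, frames=[3,2] (faults so far: 5)
  LRU total faults: 5
--- Optimal ---
  step 0: ref 1 -> FAULT, frames=[1,-] (faults so far: 1)
  step 1: ref 1 -> HIT, frames=[1,-] (faults so far: 1)
  step 2: ref 3 -> FAULT, frames=[1,3] (faults so far: 2)
  step 3: ref 3 -> HIT, frames=[1,3] (faults so far: 2)
  step 4: ref 3 -> HIT, frames=[1,3] (faults so far: 2)
  step 5: ref 1 -> HIT, frames=[1,3] (faults so far: 2)
  step 6: ref 1 -> HIT, frames=[1,3] (faults so far: 2)
  step 7: ref 1 -> HIT, frames=[1,3] (faults so far: 2)
  step 8: ref 4 -> FAULT, evict 3, frames=[1,4] (faults so far: 3)
  step 9: ref 1 -> HIT, frames=[1,4] (faults so far: 3)
  step 10: ref 2 -> FAULT, evict 1, frames=[2,4] (faults so far: 4)
  step 11: ref 3 -> FAULT, evict 2, frames=[3,4] (faults so far: 5)
  Optimal total faults: 5

Answer: 6 5 5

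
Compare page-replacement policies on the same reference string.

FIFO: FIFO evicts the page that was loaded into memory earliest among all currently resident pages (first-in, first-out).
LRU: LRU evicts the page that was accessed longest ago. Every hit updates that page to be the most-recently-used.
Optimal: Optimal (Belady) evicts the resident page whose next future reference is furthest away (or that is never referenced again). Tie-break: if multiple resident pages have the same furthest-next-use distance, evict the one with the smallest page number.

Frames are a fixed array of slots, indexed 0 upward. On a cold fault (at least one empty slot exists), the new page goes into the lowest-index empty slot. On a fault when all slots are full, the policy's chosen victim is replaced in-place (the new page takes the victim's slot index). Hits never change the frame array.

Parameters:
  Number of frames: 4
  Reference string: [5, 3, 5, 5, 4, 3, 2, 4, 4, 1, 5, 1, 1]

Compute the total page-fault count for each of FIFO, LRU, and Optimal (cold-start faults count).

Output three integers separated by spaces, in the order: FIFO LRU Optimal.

--- FIFO ---
  step 0: ref 5 -> FAULT, frames=[5,-,-,-] (faults so far: 1)
  step 1: ref 3 -> FAULT, frames=[5,3,-,-] (faults so far: 2)
  step 2: ref 5 -> HIT, frames=[5,3,-,-] (faults so far: 2)
  step 3: ref 5 -> HIT, frames=[5,3,-,-] (faults so far: 2)
  step 4: ref 4 -> FAULT, frames=[5,3,4,-] (faults so far: 3)
  step 5: ref 3 -> HIT, frames=[5,3,4,-] (faults so far: 3)
  step 6: ref 2 -> FAULT, frames=[5,3,4,2] (faults so far: 4)
  step 7: ref 4 -> HIT, frames=[5,3,4,2] (faults so far: 4)
  step 8: ref 4 -> HIT, frames=[5,3,4,2] (faults so far: 4)
  step 9: ref 1 -> FAULT, evict 5, frames=[1,3,4,2] (faults so far: 5)
  step 10: ref 5 -> FAULT, evict 3, frames=[1,5,4,2] (faults so far: 6)
  step 11: ref 1 -> HIT, frames=[1,5,4,2] (faults so far: 6)
  step 12: ref 1 -> HIT, frames=[1,5,4,2] (faults so far: 6)
  FIFO total faults: 6
--- LRU ---
  step 0: ref 5 -> FAULT, frames=[5,-,-,-] (faults so far: 1)
  step 1: ref 3 -> FAULT, frames=[5,3,-,-] (faults so far: 2)
  step 2: ref 5 -> HIT, frames=[5,3,-,-] (faults so far: 2)
  step 3: ref 5 -> HIT, frames=[5,3,-,-] (faults so far: 2)
  step 4: ref 4 -> FAULT, frames=[5,3,4,-] (faults so far: 3)
  step 5: ref 3 -> HIT, frames=[5,3,4,-] (faults so far: 3)
  step 6: ref 2 -> FAULT, frames=[5,3,4,2] (faults so far: 4)
  step 7: ref 4 -> HIT, frames=[5,3,4,2] (faults so far: 4)
  step 8: ref 4 -> HIT, frames=[5,3,4,2] (faults so far: 4)
  step 9: ref 1 -> FAULT, evict 5, frames=[1,3,4,2] (faults so far: 5)
  step 10: ref 5 -> FAULT, evict 3, frames=[1,5,4,2] (faults so far: 6)
  step 11: ref 1 -> HIT, frames=[1,5,4,2] (faults so far: 6)
  step 12: ref 1 -> HIT, frames=[1,5,4,2] (faults so far: 6)
  LRU total faults: 6
--- Optimal ---
  step 0: ref 5 -> FAULT, frames=[5,-,-,-] (faults so far: 1)
  step 1: ref 3 -> FAULT, frames=[5,3,-,-] (faults so far: 2)
  step 2: ref 5 -> HIT, frames=[5,3,-,-] (faults so far: 2)
  step 3: ref 5 -> HIT, frames=[5,3,-,-] (faults so far: 2)
  step 4: ref 4 -> FAULT, frames=[5,3,4,-] (faults so far: 3)
  step 5: ref 3 -> HIT, frames=[5,3,4,-] (faults so far: 3)
  step 6: ref 2 -> FAULT, frames=[5,3,4,2] (faults so far: 4)
  step 7: ref 4 -> HIT, frames=[5,3,4,2] (faults so far: 4)
  step 8: ref 4 -> HIT, frames=[5,3,4,2] (faults so far: 4)
  step 9: ref 1 -> FAULT, evict 2, frames=[5,3,4,1] (faults so far: 5)
  step 10: ref 5 -> HIT, frames=[5,3,4,1] (faults so far: 5)
  step 11: ref 1 -> HIT, frames=[5,3,4,1] (faults so far: 5)
  step 12: ref 1 -> HIT, frames=[5,3,4,1] (faults so far: 5)
  Optimal total faults: 5

Answer: 6 6 5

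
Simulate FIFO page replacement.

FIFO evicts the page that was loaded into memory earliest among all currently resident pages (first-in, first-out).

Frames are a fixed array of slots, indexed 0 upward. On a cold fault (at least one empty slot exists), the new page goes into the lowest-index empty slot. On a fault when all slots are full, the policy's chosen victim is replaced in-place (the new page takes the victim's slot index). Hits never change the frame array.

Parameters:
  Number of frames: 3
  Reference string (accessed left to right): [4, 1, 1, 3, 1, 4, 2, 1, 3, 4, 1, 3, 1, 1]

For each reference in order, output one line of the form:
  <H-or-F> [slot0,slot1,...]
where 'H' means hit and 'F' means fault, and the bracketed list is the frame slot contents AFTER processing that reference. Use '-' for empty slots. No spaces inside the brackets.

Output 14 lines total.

F [4,-,-]
F [4,1,-]
H [4,1,-]
F [4,1,3]
H [4,1,3]
H [4,1,3]
F [2,1,3]
H [2,1,3]
H [2,1,3]
F [2,4,3]
F [2,4,1]
F [3,4,1]
H [3,4,1]
H [3,4,1]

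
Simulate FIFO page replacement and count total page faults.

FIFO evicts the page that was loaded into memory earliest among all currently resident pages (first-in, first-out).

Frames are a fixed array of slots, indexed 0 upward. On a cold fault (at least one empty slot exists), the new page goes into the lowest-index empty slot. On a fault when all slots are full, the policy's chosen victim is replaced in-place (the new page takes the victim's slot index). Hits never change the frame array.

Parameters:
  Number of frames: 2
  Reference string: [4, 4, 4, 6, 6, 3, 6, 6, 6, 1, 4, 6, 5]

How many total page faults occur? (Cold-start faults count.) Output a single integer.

Answer: 7

Derivation:
Step 0: ref 4 → FAULT, frames=[4,-]
Step 1: ref 4 → HIT, frames=[4,-]
Step 2: ref 4 → HIT, frames=[4,-]
Step 3: ref 6 → FAULT, frames=[4,6]
Step 4: ref 6 → HIT, frames=[4,6]
Step 5: ref 3 → FAULT (evict 4), frames=[3,6]
Step 6: ref 6 → HIT, frames=[3,6]
Step 7: ref 6 → HIT, frames=[3,6]
Step 8: ref 6 → HIT, frames=[3,6]
Step 9: ref 1 → FAULT (evict 6), frames=[3,1]
Step 10: ref 4 → FAULT (evict 3), frames=[4,1]
Step 11: ref 6 → FAULT (evict 1), frames=[4,6]
Step 12: ref 5 → FAULT (evict 4), frames=[5,6]
Total faults: 7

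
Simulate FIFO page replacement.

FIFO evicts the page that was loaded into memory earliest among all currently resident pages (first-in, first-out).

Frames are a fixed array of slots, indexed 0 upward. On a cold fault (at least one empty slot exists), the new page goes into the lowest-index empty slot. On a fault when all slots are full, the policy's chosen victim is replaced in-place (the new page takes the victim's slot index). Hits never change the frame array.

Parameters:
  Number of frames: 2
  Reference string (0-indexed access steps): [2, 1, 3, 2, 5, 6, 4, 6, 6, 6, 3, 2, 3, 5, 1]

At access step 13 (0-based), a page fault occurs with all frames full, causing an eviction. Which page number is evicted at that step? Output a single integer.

Answer: 3

Derivation:
Step 0: ref 2 -> FAULT, frames=[2,-]
Step 1: ref 1 -> FAULT, frames=[2,1]
Step 2: ref 3 -> FAULT, evict 2, frames=[3,1]
Step 3: ref 2 -> FAULT, evict 1, frames=[3,2]
Step 4: ref 5 -> FAULT, evict 3, frames=[5,2]
Step 5: ref 6 -> FAULT, evict 2, frames=[5,6]
Step 6: ref 4 -> FAULT, evict 5, frames=[4,6]
Step 7: ref 6 -> HIT, frames=[4,6]
Step 8: ref 6 -> HIT, frames=[4,6]
Step 9: ref 6 -> HIT, frames=[4,6]
Step 10: ref 3 -> FAULT, evict 6, frames=[4,3]
Step 11: ref 2 -> FAULT, evict 4, frames=[2,3]
Step 12: ref 3 -> HIT, frames=[2,3]
Step 13: ref 5 -> FAULT, evict 3, frames=[2,5]
At step 13: evicted page 3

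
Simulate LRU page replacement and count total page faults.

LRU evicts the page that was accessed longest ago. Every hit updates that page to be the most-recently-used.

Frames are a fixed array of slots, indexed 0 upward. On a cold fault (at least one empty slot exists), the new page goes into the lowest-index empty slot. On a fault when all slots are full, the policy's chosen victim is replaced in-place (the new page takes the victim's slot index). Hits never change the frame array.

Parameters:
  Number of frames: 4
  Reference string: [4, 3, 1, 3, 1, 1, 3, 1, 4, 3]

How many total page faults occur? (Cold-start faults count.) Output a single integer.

Step 0: ref 4 → FAULT, frames=[4,-,-,-]
Step 1: ref 3 → FAULT, frames=[4,3,-,-]
Step 2: ref 1 → FAULT, frames=[4,3,1,-]
Step 3: ref 3 → HIT, frames=[4,3,1,-]
Step 4: ref 1 → HIT, frames=[4,3,1,-]
Step 5: ref 1 → HIT, frames=[4,3,1,-]
Step 6: ref 3 → HIT, frames=[4,3,1,-]
Step 7: ref 1 → HIT, frames=[4,3,1,-]
Step 8: ref 4 → HIT, frames=[4,3,1,-]
Step 9: ref 3 → HIT, frames=[4,3,1,-]
Total faults: 3

Answer: 3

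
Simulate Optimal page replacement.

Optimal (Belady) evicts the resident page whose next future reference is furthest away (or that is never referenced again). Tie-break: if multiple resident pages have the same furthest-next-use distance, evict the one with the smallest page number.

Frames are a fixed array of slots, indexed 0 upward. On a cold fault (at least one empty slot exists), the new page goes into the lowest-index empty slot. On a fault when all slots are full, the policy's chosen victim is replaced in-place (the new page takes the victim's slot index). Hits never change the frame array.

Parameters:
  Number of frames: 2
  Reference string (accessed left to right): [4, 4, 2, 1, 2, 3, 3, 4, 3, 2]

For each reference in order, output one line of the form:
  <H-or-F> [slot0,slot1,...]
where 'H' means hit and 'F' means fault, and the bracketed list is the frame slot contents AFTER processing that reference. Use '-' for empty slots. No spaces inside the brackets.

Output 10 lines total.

F [4,-]
H [4,-]
F [4,2]
F [1,2]
H [1,2]
F [3,2]
H [3,2]
F [3,4]
H [3,4]
F [2,4]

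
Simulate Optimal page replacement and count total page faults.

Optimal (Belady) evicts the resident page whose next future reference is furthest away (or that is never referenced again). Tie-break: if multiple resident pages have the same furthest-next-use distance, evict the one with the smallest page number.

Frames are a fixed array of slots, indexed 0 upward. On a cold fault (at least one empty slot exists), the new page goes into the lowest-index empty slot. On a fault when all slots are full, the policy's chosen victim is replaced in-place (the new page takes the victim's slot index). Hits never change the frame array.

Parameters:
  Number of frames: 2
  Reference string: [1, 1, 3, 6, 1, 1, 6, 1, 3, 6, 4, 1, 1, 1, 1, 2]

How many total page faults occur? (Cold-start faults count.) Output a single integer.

Step 0: ref 1 → FAULT, frames=[1,-]
Step 1: ref 1 → HIT, frames=[1,-]
Step 2: ref 3 → FAULT, frames=[1,3]
Step 3: ref 6 → FAULT (evict 3), frames=[1,6]
Step 4: ref 1 → HIT, frames=[1,6]
Step 5: ref 1 → HIT, frames=[1,6]
Step 6: ref 6 → HIT, frames=[1,6]
Step 7: ref 1 → HIT, frames=[1,6]
Step 8: ref 3 → FAULT (evict 1), frames=[3,6]
Step 9: ref 6 → HIT, frames=[3,6]
Step 10: ref 4 → FAULT (evict 3), frames=[4,6]
Step 11: ref 1 → FAULT (evict 4), frames=[1,6]
Step 12: ref 1 → HIT, frames=[1,6]
Step 13: ref 1 → HIT, frames=[1,6]
Step 14: ref 1 → HIT, frames=[1,6]
Step 15: ref 2 → FAULT (evict 1), frames=[2,6]
Total faults: 7

Answer: 7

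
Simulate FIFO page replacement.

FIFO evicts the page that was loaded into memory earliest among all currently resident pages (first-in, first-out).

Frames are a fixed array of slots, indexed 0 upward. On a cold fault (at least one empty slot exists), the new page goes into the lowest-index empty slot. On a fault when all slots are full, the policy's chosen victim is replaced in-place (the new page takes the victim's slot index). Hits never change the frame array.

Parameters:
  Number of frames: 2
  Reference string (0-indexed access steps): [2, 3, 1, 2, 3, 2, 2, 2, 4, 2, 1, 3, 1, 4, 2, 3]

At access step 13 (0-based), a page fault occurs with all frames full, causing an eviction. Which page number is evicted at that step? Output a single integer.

Answer: 1

Derivation:
Step 0: ref 2 -> FAULT, frames=[2,-]
Step 1: ref 3 -> FAULT, frames=[2,3]
Step 2: ref 1 -> FAULT, evict 2, frames=[1,3]
Step 3: ref 2 -> FAULT, evict 3, frames=[1,2]
Step 4: ref 3 -> FAULT, evict 1, frames=[3,2]
Step 5: ref 2 -> HIT, frames=[3,2]
Step 6: ref 2 -> HIT, frames=[3,2]
Step 7: ref 2 -> HIT, frames=[3,2]
Step 8: ref 4 -> FAULT, evict 2, frames=[3,4]
Step 9: ref 2 -> FAULT, evict 3, frames=[2,4]
Step 10: ref 1 -> FAULT, evict 4, frames=[2,1]
Step 11: ref 3 -> FAULT, evict 2, frames=[3,1]
Step 12: ref 1 -> HIT, frames=[3,1]
Step 13: ref 4 -> FAULT, evict 1, frames=[3,4]
At step 13: evicted page 1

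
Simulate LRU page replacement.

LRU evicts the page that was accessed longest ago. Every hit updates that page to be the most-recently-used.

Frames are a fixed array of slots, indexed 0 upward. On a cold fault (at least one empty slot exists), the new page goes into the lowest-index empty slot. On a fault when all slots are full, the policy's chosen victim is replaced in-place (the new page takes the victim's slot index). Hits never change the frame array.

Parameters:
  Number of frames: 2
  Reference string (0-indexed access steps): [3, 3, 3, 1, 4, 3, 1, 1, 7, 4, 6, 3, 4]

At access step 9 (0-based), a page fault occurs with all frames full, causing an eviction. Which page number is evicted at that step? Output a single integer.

Answer: 1

Derivation:
Step 0: ref 3 -> FAULT, frames=[3,-]
Step 1: ref 3 -> HIT, frames=[3,-]
Step 2: ref 3 -> HIT, frames=[3,-]
Step 3: ref 1 -> FAULT, frames=[3,1]
Step 4: ref 4 -> FAULT, evict 3, frames=[4,1]
Step 5: ref 3 -> FAULT, evict 1, frames=[4,3]
Step 6: ref 1 -> FAULT, evict 4, frames=[1,3]
Step 7: ref 1 -> HIT, frames=[1,3]
Step 8: ref 7 -> FAULT, evict 3, frames=[1,7]
Step 9: ref 4 -> FAULT, evict 1, frames=[4,7]
At step 9: evicted page 1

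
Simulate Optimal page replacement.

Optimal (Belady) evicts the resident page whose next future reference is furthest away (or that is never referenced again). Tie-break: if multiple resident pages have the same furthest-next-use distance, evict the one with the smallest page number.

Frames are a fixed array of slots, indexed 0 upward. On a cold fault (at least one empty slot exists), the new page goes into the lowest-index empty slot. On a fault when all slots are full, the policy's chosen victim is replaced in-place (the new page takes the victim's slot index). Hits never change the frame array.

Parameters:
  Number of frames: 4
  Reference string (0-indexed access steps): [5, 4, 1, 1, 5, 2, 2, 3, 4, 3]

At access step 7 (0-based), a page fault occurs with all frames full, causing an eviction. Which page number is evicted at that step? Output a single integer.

Answer: 1

Derivation:
Step 0: ref 5 -> FAULT, frames=[5,-,-,-]
Step 1: ref 4 -> FAULT, frames=[5,4,-,-]
Step 2: ref 1 -> FAULT, frames=[5,4,1,-]
Step 3: ref 1 -> HIT, frames=[5,4,1,-]
Step 4: ref 5 -> HIT, frames=[5,4,1,-]
Step 5: ref 2 -> FAULT, frames=[5,4,1,2]
Step 6: ref 2 -> HIT, frames=[5,4,1,2]
Step 7: ref 3 -> FAULT, evict 1, frames=[5,4,3,2]
At step 7: evicted page 1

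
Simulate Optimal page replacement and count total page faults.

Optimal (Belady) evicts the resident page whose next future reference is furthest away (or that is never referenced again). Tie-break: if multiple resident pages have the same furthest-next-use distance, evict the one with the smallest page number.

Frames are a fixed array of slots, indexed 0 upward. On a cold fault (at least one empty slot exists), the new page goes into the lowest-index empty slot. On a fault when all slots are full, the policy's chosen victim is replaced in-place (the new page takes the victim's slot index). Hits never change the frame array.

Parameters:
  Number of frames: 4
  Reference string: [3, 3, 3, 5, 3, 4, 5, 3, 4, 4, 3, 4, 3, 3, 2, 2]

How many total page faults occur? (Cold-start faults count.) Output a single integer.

Answer: 4

Derivation:
Step 0: ref 3 → FAULT, frames=[3,-,-,-]
Step 1: ref 3 → HIT, frames=[3,-,-,-]
Step 2: ref 3 → HIT, frames=[3,-,-,-]
Step 3: ref 5 → FAULT, frames=[3,5,-,-]
Step 4: ref 3 → HIT, frames=[3,5,-,-]
Step 5: ref 4 → FAULT, frames=[3,5,4,-]
Step 6: ref 5 → HIT, frames=[3,5,4,-]
Step 7: ref 3 → HIT, frames=[3,5,4,-]
Step 8: ref 4 → HIT, frames=[3,5,4,-]
Step 9: ref 4 → HIT, frames=[3,5,4,-]
Step 10: ref 3 → HIT, frames=[3,5,4,-]
Step 11: ref 4 → HIT, frames=[3,5,4,-]
Step 12: ref 3 → HIT, frames=[3,5,4,-]
Step 13: ref 3 → HIT, frames=[3,5,4,-]
Step 14: ref 2 → FAULT, frames=[3,5,4,2]
Step 15: ref 2 → HIT, frames=[3,5,4,2]
Total faults: 4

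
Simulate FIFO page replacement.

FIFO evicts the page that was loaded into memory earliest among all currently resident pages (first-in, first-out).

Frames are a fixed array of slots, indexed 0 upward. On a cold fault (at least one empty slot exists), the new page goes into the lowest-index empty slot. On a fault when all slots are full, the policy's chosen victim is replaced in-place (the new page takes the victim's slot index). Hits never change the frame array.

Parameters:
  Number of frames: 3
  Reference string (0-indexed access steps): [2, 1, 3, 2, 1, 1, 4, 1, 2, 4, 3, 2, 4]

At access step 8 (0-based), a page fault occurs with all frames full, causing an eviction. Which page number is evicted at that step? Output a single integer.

Step 0: ref 2 -> FAULT, frames=[2,-,-]
Step 1: ref 1 -> FAULT, frames=[2,1,-]
Step 2: ref 3 -> FAULT, frames=[2,1,3]
Step 3: ref 2 -> HIT, frames=[2,1,3]
Step 4: ref 1 -> HIT, frames=[2,1,3]
Step 5: ref 1 -> HIT, frames=[2,1,3]
Step 6: ref 4 -> FAULT, evict 2, frames=[4,1,3]
Step 7: ref 1 -> HIT, frames=[4,1,3]
Step 8: ref 2 -> FAULT, evict 1, frames=[4,2,3]
At step 8: evicted page 1

Answer: 1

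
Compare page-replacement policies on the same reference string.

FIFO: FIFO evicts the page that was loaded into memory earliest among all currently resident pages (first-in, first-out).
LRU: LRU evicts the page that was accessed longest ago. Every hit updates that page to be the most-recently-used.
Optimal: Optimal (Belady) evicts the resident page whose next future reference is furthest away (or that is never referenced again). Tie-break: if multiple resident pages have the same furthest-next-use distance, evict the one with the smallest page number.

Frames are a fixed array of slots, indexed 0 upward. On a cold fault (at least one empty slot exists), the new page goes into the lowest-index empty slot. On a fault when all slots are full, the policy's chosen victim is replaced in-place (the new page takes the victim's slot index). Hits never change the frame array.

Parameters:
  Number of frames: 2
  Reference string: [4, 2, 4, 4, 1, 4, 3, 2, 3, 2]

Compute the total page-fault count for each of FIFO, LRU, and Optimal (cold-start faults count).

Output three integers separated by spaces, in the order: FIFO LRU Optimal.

--- FIFO ---
  step 0: ref 4 -> FAULT, frames=[4,-] (faults so far: 1)
  step 1: ref 2 -> FAULT, frames=[4,2] (faults so far: 2)
  step 2: ref 4 -> HIT, frames=[4,2] (faults so far: 2)
  step 3: ref 4 -> HIT, frames=[4,2] (faults so far: 2)
  step 4: ref 1 -> FAULT, evict 4, frames=[1,2] (faults so far: 3)
  step 5: ref 4 -> FAULT, evict 2, frames=[1,4] (faults so far: 4)
  step 6: ref 3 -> FAULT, evict 1, frames=[3,4] (faults so far: 5)
  step 7: ref 2 -> FAULT, evict 4, frames=[3,2] (faults so far: 6)
  step 8: ref 3 -> HIT, frames=[3,2] (faults so far: 6)
  step 9: ref 2 -> HIT, frames=[3,2] (faults so far: 6)
  FIFO total faults: 6
--- LRU ---
  step 0: ref 4 -> FAULT, frames=[4,-] (faults so far: 1)
  step 1: ref 2 -> FAULT, frames=[4,2] (faults so far: 2)
  step 2: ref 4 -> HIT, frames=[4,2] (faults so far: 2)
  step 3: ref 4 -> HIT, frames=[4,2] (faults so far: 2)
  step 4: ref 1 -> FAULT, evict 2, frames=[4,1] (faults so far: 3)
  step 5: ref 4 -> HIT, frames=[4,1] (faults so far: 3)
  step 6: ref 3 -> FAULT, evict 1, frames=[4,3] (faults so far: 4)
  step 7: ref 2 -> FAULT, evict 4, frames=[2,3] (faults so far: 5)
  step 8: ref 3 -> HIT, frames=[2,3] (faults so far: 5)
  step 9: ref 2 -> HIT, frames=[2,3] (faults so far: 5)
  LRU total faults: 5
--- Optimal ---
  step 0: ref 4 -> FAULT, frames=[4,-] (faults so far: 1)
  step 1: ref 2 -> FAULT, frames=[4,2] (faults so far: 2)
  step 2: ref 4 -> HIT, frames=[4,2] (faults so far: 2)
  step 3: ref 4 -> HIT, frames=[4,2] (faults so far: 2)
  step 4: ref 1 -> FAULT, evict 2, frames=[4,1] (faults so far: 3)
  step 5: ref 4 -> HIT, frames=[4,1] (faults so far: 3)
  step 6: ref 3 -> FAULT, evict 1, frames=[4,3] (faults so far: 4)
  step 7: ref 2 -> FAULT, evict 4, frames=[2,3] (faults so far: 5)
  step 8: ref 3 -> HIT, frames=[2,3] (faults so far: 5)
  step 9: ref 2 -> HIT, frames=[2,3] (faults so far: 5)
  Optimal total faults: 5

Answer: 6 5 5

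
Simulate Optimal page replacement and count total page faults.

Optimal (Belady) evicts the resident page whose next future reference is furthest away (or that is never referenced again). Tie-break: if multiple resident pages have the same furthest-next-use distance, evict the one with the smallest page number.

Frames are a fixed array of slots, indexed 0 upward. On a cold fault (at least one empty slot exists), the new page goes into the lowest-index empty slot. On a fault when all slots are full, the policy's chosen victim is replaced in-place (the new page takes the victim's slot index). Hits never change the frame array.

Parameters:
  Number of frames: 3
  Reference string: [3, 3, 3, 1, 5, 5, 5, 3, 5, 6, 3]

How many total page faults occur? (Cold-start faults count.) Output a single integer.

Answer: 4

Derivation:
Step 0: ref 3 → FAULT, frames=[3,-,-]
Step 1: ref 3 → HIT, frames=[3,-,-]
Step 2: ref 3 → HIT, frames=[3,-,-]
Step 3: ref 1 → FAULT, frames=[3,1,-]
Step 4: ref 5 → FAULT, frames=[3,1,5]
Step 5: ref 5 → HIT, frames=[3,1,5]
Step 6: ref 5 → HIT, frames=[3,1,5]
Step 7: ref 3 → HIT, frames=[3,1,5]
Step 8: ref 5 → HIT, frames=[3,1,5]
Step 9: ref 6 → FAULT (evict 1), frames=[3,6,5]
Step 10: ref 3 → HIT, frames=[3,6,5]
Total faults: 4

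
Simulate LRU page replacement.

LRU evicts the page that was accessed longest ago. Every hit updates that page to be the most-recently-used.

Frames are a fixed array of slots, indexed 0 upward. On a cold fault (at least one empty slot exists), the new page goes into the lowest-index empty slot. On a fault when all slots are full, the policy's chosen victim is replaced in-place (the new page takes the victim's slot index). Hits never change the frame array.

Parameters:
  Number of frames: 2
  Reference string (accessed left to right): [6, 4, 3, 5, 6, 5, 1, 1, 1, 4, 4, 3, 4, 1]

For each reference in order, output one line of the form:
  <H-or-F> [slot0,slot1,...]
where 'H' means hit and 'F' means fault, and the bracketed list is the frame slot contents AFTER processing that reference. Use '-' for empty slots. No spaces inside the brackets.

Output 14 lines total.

F [6,-]
F [6,4]
F [3,4]
F [3,5]
F [6,5]
H [6,5]
F [1,5]
H [1,5]
H [1,5]
F [1,4]
H [1,4]
F [3,4]
H [3,4]
F [1,4]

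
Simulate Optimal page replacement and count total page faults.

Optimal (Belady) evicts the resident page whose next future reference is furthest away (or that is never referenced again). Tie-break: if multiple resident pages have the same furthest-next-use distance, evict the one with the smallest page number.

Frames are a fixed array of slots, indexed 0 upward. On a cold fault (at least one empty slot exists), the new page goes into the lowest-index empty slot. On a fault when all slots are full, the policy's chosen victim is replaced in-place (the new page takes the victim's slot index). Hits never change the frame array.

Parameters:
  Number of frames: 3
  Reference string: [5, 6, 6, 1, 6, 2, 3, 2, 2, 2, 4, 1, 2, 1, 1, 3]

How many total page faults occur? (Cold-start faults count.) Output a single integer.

Step 0: ref 5 → FAULT, frames=[5,-,-]
Step 1: ref 6 → FAULT, frames=[5,6,-]
Step 2: ref 6 → HIT, frames=[5,6,-]
Step 3: ref 1 → FAULT, frames=[5,6,1]
Step 4: ref 6 → HIT, frames=[5,6,1]
Step 5: ref 2 → FAULT (evict 5), frames=[2,6,1]
Step 6: ref 3 → FAULT (evict 6), frames=[2,3,1]
Step 7: ref 2 → HIT, frames=[2,3,1]
Step 8: ref 2 → HIT, frames=[2,3,1]
Step 9: ref 2 → HIT, frames=[2,3,1]
Step 10: ref 4 → FAULT (evict 3), frames=[2,4,1]
Step 11: ref 1 → HIT, frames=[2,4,1]
Step 12: ref 2 → HIT, frames=[2,4,1]
Step 13: ref 1 → HIT, frames=[2,4,1]
Step 14: ref 1 → HIT, frames=[2,4,1]
Step 15: ref 3 → FAULT (evict 1), frames=[2,4,3]
Total faults: 7

Answer: 7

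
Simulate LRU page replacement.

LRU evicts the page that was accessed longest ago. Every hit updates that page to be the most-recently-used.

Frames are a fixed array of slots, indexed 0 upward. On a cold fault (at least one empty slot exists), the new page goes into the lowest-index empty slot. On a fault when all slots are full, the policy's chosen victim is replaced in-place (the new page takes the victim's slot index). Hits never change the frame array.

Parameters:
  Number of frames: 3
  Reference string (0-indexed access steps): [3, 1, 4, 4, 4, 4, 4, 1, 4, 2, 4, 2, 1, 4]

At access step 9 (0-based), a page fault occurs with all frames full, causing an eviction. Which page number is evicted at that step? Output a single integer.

Step 0: ref 3 -> FAULT, frames=[3,-,-]
Step 1: ref 1 -> FAULT, frames=[3,1,-]
Step 2: ref 4 -> FAULT, frames=[3,1,4]
Step 3: ref 4 -> HIT, frames=[3,1,4]
Step 4: ref 4 -> HIT, frames=[3,1,4]
Step 5: ref 4 -> HIT, frames=[3,1,4]
Step 6: ref 4 -> HIT, frames=[3,1,4]
Step 7: ref 1 -> HIT, frames=[3,1,4]
Step 8: ref 4 -> HIT, frames=[3,1,4]
Step 9: ref 2 -> FAULT, evict 3, frames=[2,1,4]
At step 9: evicted page 3

Answer: 3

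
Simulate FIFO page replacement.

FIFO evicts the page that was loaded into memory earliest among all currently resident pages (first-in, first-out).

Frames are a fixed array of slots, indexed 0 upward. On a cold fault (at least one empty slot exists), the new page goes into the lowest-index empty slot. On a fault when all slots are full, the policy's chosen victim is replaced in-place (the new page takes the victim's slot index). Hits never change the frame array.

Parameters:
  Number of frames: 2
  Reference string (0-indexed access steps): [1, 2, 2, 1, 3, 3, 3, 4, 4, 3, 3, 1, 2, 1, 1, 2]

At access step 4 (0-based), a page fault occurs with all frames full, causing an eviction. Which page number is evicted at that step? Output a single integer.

Answer: 1

Derivation:
Step 0: ref 1 -> FAULT, frames=[1,-]
Step 1: ref 2 -> FAULT, frames=[1,2]
Step 2: ref 2 -> HIT, frames=[1,2]
Step 3: ref 1 -> HIT, frames=[1,2]
Step 4: ref 3 -> FAULT, evict 1, frames=[3,2]
At step 4: evicted page 1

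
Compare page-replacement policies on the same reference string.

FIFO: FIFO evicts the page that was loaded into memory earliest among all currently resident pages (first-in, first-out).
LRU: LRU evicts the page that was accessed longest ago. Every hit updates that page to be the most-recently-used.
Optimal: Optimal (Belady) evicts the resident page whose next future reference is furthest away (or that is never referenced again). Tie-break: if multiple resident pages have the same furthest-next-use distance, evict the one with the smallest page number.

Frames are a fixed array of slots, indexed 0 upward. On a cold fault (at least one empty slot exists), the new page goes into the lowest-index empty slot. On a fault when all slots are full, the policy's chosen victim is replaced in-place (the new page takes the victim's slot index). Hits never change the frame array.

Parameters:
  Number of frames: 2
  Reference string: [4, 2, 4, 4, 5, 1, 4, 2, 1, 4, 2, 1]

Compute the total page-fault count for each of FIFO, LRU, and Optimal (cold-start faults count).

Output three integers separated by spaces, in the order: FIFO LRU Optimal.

Answer: 10 10 7

Derivation:
--- FIFO ---
  step 0: ref 4 -> FAULT, frames=[4,-] (faults so far: 1)
  step 1: ref 2 -> FAULT, frames=[4,2] (faults so far: 2)
  step 2: ref 4 -> HIT, frames=[4,2] (faults so far: 2)
  step 3: ref 4 -> HIT, frames=[4,2] (faults so far: 2)
  step 4: ref 5 -> FAULT, evict 4, frames=[5,2] (faults so far: 3)
  step 5: ref 1 -> FAULT, evict 2, frames=[5,1] (faults so far: 4)
  step 6: ref 4 -> FAULT, evict 5, frames=[4,1] (faults so far: 5)
  step 7: ref 2 -> FAULT, evict 1, frames=[4,2] (faults so far: 6)
  step 8: ref 1 -> FAULT, evict 4, frames=[1,2] (faults so far: 7)
  step 9: ref 4 -> FAULT, evict 2, frames=[1,4] (faults so far: 8)
  step 10: ref 2 -> FAULT, evict 1, frames=[2,4] (faults so far: 9)
  step 11: ref 1 -> FAULT, evict 4, frames=[2,1] (faults so far: 10)
  FIFO total faults: 10
--- LRU ---
  step 0: ref 4 -> FAULT, frames=[4,-] (faults so far: 1)
  step 1: ref 2 -> FAULT, frames=[4,2] (faults so far: 2)
  step 2: ref 4 -> HIT, frames=[4,2] (faults so far: 2)
  step 3: ref 4 -> HIT, frames=[4,2] (faults so far: 2)
  step 4: ref 5 -> FAULT, evict 2, frames=[4,5] (faults so far: 3)
  step 5: ref 1 -> FAULT, evict 4, frames=[1,5] (faults so far: 4)
  step 6: ref 4 -> FAULT, evict 5, frames=[1,4] (faults so far: 5)
  step 7: ref 2 -> FAULT, evict 1, frames=[2,4] (faults so far: 6)
  step 8: ref 1 -> FAULT, evict 4, frames=[2,1] (faults so far: 7)
  step 9: ref 4 -> FAULT, evict 2, frames=[4,1] (faults so far: 8)
  step 10: ref 2 -> FAULT, evict 1, frames=[4,2] (faults so far: 9)
  step 11: ref 1 -> FAULT, evict 4, frames=[1,2] (faults so far: 10)
  LRU total faults: 10
--- Optimal ---
  step 0: ref 4 -> FAULT, frames=[4,-] (faults so far: 1)
  step 1: ref 2 -> FAULT, frames=[4,2] (faults so far: 2)
  step 2: ref 4 -> HIT, frames=[4,2] (faults so far: 2)
  step 3: ref 4 -> HIT, frames=[4,2] (faults so far: 2)
  step 4: ref 5 -> FAULT, evict 2, frames=[4,5] (faults so far: 3)
  step 5: ref 1 -> FAULT, evict 5, frames=[4,1] (faults so far: 4)
  step 6: ref 4 -> HIT, frames=[4,1] (faults so far: 4)
  step 7: ref 2 -> FAULT, evict 4, frames=[2,1] (faults so far: 5)
  step 8: ref 1 -> HIT, frames=[2,1] (faults so far: 5)
  step 9: ref 4 -> FAULT, evict 1, frames=[2,4] (faults so far: 6)
  step 10: ref 2 -> HIT, frames=[2,4] (faults so far: 6)
  step 11: ref 1 -> FAULT, evict 2, frames=[1,4] (faults so far: 7)
  Optimal total faults: 7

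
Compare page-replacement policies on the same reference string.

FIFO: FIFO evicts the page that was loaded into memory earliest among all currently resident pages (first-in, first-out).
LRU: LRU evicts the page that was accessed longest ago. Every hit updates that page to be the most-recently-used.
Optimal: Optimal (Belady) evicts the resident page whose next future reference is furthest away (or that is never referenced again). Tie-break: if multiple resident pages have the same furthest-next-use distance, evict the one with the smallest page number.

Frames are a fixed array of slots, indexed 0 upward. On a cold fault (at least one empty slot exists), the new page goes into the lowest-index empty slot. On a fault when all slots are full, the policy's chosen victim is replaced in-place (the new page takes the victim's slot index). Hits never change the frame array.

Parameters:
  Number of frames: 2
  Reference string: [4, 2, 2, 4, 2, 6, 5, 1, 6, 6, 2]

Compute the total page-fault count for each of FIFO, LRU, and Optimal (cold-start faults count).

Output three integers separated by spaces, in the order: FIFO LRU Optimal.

Answer: 7 7 6

Derivation:
--- FIFO ---
  step 0: ref 4 -> FAULT, frames=[4,-] (faults so far: 1)
  step 1: ref 2 -> FAULT, frames=[4,2] (faults so far: 2)
  step 2: ref 2 -> HIT, frames=[4,2] (faults so far: 2)
  step 3: ref 4 -> HIT, frames=[4,2] (faults so far: 2)
  step 4: ref 2 -> HIT, frames=[4,2] (faults so far: 2)
  step 5: ref 6 -> FAULT, evict 4, frames=[6,2] (faults so far: 3)
  step 6: ref 5 -> FAULT, evict 2, frames=[6,5] (faults so far: 4)
  step 7: ref 1 -> FAULT, evict 6, frames=[1,5] (faults so far: 5)
  step 8: ref 6 -> FAULT, evict 5, frames=[1,6] (faults so far: 6)
  step 9: ref 6 -> HIT, frames=[1,6] (faults so far: 6)
  step 10: ref 2 -> FAULT, evict 1, frames=[2,6] (faults so far: 7)
  FIFO total faults: 7
--- LRU ---
  step 0: ref 4 -> FAULT, frames=[4,-] (faults so far: 1)
  step 1: ref 2 -> FAULT, frames=[4,2] (faults so far: 2)
  step 2: ref 2 -> HIT, frames=[4,2] (faults so far: 2)
  step 3: ref 4 -> HIT, frames=[4,2] (faults so far: 2)
  step 4: ref 2 -> HIT, frames=[4,2] (faults so far: 2)
  step 5: ref 6 -> FAULT, evict 4, frames=[6,2] (faults so far: 3)
  step 6: ref 5 -> FAULT, evict 2, frames=[6,5] (faults so far: 4)
  step 7: ref 1 -> FAULT, evict 6, frames=[1,5] (faults so far: 5)
  step 8: ref 6 -> FAULT, evict 5, frames=[1,6] (faults so far: 6)
  step 9: ref 6 -> HIT, frames=[1,6] (faults so far: 6)
  step 10: ref 2 -> FAULT, evict 1, frames=[2,6] (faults so far: 7)
  LRU total faults: 7
--- Optimal ---
  step 0: ref 4 -> FAULT, frames=[4,-] (faults so far: 1)
  step 1: ref 2 -> FAULT, frames=[4,2] (faults so far: 2)
  step 2: ref 2 -> HIT, frames=[4,2] (faults so far: 2)
  step 3: ref 4 -> HIT, frames=[4,2] (faults so far: 2)
  step 4: ref 2 -> HIT, frames=[4,2] (faults so far: 2)
  step 5: ref 6 -> FAULT, evict 4, frames=[6,2] (faults so far: 3)
  step 6: ref 5 -> FAULT, evict 2, frames=[6,5] (faults so far: 4)
  step 7: ref 1 -> FAULT, evict 5, frames=[6,1] (faults so far: 5)
  step 8: ref 6 -> HIT, frames=[6,1] (faults so far: 5)
  step 9: ref 6 -> HIT, frames=[6,1] (faults so far: 5)
  step 10: ref 2 -> FAULT, evict 1, frames=[6,2] (faults so far: 6)
  Optimal total faults: 6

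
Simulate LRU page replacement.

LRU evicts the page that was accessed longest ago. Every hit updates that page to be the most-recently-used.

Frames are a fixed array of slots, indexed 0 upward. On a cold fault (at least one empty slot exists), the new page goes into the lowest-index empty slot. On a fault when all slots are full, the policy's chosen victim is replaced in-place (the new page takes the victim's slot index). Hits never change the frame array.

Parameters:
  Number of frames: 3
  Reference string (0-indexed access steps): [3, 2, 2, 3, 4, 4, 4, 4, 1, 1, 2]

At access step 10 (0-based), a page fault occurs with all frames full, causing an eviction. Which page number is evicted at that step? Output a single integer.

Step 0: ref 3 -> FAULT, frames=[3,-,-]
Step 1: ref 2 -> FAULT, frames=[3,2,-]
Step 2: ref 2 -> HIT, frames=[3,2,-]
Step 3: ref 3 -> HIT, frames=[3,2,-]
Step 4: ref 4 -> FAULT, frames=[3,2,4]
Step 5: ref 4 -> HIT, frames=[3,2,4]
Step 6: ref 4 -> HIT, frames=[3,2,4]
Step 7: ref 4 -> HIT, frames=[3,2,4]
Step 8: ref 1 -> FAULT, evict 2, frames=[3,1,4]
Step 9: ref 1 -> HIT, frames=[3,1,4]
Step 10: ref 2 -> FAULT, evict 3, frames=[2,1,4]
At step 10: evicted page 3

Answer: 3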